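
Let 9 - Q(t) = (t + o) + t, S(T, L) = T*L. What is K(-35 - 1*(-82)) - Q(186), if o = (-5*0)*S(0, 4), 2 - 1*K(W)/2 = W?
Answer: 273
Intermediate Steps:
K(W) = 4 - 2*W
S(T, L) = L*T
o = 0 (o = (-5*0)*(4*0) = 0*0 = 0)
Q(t) = 9 - 2*t (Q(t) = 9 - ((t + 0) + t) = 9 - (t + t) = 9 - 2*t)
K(-35 - 1*(-82)) - Q(186) = (4 - 2*(-35 - 1*(-82))) - (9 - 2*186) = (4 - 2*(-35 + 82)) - (9 - 372) = (4 - 2*47) - 1*(-363) = (4 - 94) + 363 = -90 + 363 = 273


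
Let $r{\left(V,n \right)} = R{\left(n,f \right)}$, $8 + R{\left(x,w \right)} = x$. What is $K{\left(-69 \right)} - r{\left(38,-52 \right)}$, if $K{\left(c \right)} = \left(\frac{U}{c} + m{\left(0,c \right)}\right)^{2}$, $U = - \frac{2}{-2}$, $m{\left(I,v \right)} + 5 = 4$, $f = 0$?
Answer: $\frac{290560}{4761} \approx 61.029$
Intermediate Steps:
$m{\left(I,v \right)} = -1$ ($m{\left(I,v \right)} = -5 + 4 = -1$)
$R{\left(x,w \right)} = -8 + x$
$U = 1$ ($U = \left(-2\right) \left(- \frac{1}{2}\right) = 1$)
$r{\left(V,n \right)} = -8 + n$
$K{\left(c \right)} = \left(-1 + \frac{1}{c}\right)^{2}$ ($K{\left(c \right)} = \left(1 \frac{1}{c} - 1\right)^{2} = \left(\frac{1}{c} - 1\right)^{2} = \left(-1 + \frac{1}{c}\right)^{2}$)
$K{\left(-69 \right)} - r{\left(38,-52 \right)} = \frac{\left(1 - -69\right)^{2}}{4761} - \left(-8 - 52\right) = \frac{\left(1 + 69\right)^{2}}{4761} - -60 = \frac{70^{2}}{4761} + 60 = \frac{1}{4761} \cdot 4900 + 60 = \frac{4900}{4761} + 60 = \frac{290560}{4761}$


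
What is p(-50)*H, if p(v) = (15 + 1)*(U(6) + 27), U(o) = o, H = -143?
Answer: -75504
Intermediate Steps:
p(v) = 528 (p(v) = (15 + 1)*(6 + 27) = 16*33 = 528)
p(-50)*H = 528*(-143) = -75504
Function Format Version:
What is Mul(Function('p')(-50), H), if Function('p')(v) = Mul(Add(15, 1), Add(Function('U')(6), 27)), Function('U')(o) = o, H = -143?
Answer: -75504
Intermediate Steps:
Function('p')(v) = 528 (Function('p')(v) = Mul(Add(15, 1), Add(6, 27)) = Mul(16, 33) = 528)
Mul(Function('p')(-50), H) = Mul(528, -143) = -75504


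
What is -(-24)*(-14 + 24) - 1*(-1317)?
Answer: 1557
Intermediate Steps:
-(-24)*(-14 + 24) - 1*(-1317) = -(-24)*10 + 1317 = -3*(-80) + 1317 = 240 + 1317 = 1557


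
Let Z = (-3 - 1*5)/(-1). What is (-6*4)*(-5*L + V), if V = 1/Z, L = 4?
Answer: 477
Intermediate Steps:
Z = 8 (Z = (-3 - 5)*(-1) = -8*(-1) = 8)
V = ⅛ (V = 1/8 = ⅛ ≈ 0.12500)
(-6*4)*(-5*L + V) = (-6*4)*(-5*4 + ⅛) = -24*(-20 + ⅛) = -24*(-159/8) = 477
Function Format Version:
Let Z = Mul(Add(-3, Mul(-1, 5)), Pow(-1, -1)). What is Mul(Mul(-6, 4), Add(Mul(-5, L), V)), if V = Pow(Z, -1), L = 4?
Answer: 477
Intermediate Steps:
Z = 8 (Z = Mul(Add(-3, -5), -1) = Mul(-8, -1) = 8)
V = Rational(1, 8) (V = Pow(8, -1) = Rational(1, 8) ≈ 0.12500)
Mul(Mul(-6, 4), Add(Mul(-5, L), V)) = Mul(Mul(-6, 4), Add(Mul(-5, 4), Rational(1, 8))) = Mul(-24, Add(-20, Rational(1, 8))) = Mul(-24, Rational(-159, 8)) = 477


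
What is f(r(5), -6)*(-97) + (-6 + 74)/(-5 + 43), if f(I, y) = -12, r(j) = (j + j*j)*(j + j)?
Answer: 22150/19 ≈ 1165.8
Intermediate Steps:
r(j) = 2*j*(j + j²) (r(j) = (j + j²)*(2*j) = 2*j*(j + j²))
f(r(5), -6)*(-97) + (-6 + 74)/(-5 + 43) = -12*(-97) + (-6 + 74)/(-5 + 43) = 1164 + 68/38 = 1164 + 68*(1/38) = 1164 + 34/19 = 22150/19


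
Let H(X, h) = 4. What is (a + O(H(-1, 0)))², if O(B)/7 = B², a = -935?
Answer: 677329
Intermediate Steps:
O(B) = 7*B²
(a + O(H(-1, 0)))² = (-935 + 7*4²)² = (-935 + 7*16)² = (-935 + 112)² = (-823)² = 677329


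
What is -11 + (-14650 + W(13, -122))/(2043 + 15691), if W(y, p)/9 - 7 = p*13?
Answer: -223935/17734 ≈ -12.627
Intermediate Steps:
W(y, p) = 63 + 117*p (W(y, p) = 63 + 9*(p*13) = 63 + 9*(13*p) = 63 + 117*p)
-11 + (-14650 + W(13, -122))/(2043 + 15691) = -11 + (-14650 + (63 + 117*(-122)))/(2043 + 15691) = -11 + (-14650 + (63 - 14274))/17734 = -11 + (-14650 - 14211)*(1/17734) = -11 - 28861*1/17734 = -11 - 28861/17734 = -223935/17734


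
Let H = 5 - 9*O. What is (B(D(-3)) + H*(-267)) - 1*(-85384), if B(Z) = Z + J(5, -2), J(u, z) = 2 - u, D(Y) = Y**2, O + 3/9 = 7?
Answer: 100075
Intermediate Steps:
O = 20/3 (O = -1/3 + 7 = 20/3 ≈ 6.6667)
H = -55 (H = 5 - 9*20/3 = 5 - 60 = -55)
B(Z) = -3 + Z (B(Z) = Z + (2 - 1*5) = Z + (2 - 5) = Z - 3 = -3 + Z)
(B(D(-3)) + H*(-267)) - 1*(-85384) = ((-3 + (-3)**2) - 55*(-267)) - 1*(-85384) = ((-3 + 9) + 14685) + 85384 = (6 + 14685) + 85384 = 14691 + 85384 = 100075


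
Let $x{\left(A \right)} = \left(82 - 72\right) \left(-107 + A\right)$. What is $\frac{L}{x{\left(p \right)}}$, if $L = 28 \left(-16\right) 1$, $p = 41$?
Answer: $\frac{112}{165} \approx 0.67879$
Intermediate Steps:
$L = -448$ ($L = \left(-448\right) 1 = -448$)
$x{\left(A \right)} = -1070 + 10 A$ ($x{\left(A \right)} = 10 \left(-107 + A\right) = -1070 + 10 A$)
$\frac{L}{x{\left(p \right)}} = - \frac{448}{-1070 + 10 \cdot 41} = - \frac{448}{-1070 + 410} = - \frac{448}{-660} = \left(-448\right) \left(- \frac{1}{660}\right) = \frac{112}{165}$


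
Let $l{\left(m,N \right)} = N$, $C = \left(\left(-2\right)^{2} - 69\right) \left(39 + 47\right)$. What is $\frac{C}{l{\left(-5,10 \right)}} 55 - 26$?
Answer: $-30771$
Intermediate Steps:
$C = -5590$ ($C = \left(4 - 69\right) 86 = \left(-65\right) 86 = -5590$)
$\frac{C}{l{\left(-5,10 \right)}} 55 - 26 = - \frac{5590}{10} \cdot 55 - 26 = \left(-5590\right) \frac{1}{10} \cdot 55 - 26 = \left(-559\right) 55 - 26 = -30745 - 26 = -30771$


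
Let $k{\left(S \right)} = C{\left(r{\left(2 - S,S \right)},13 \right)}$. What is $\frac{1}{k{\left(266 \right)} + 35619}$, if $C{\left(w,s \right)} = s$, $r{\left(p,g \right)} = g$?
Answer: $\frac{1}{35632} \approx 2.8065 \cdot 10^{-5}$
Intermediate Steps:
$k{\left(S \right)} = 13$
$\frac{1}{k{\left(266 \right)} + 35619} = \frac{1}{13 + 35619} = \frac{1}{35632}$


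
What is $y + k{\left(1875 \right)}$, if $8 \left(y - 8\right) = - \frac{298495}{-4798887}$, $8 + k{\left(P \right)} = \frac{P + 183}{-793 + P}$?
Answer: $\frac{39665923579}{20769582936} \approx 1.9098$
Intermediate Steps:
$k{\left(P \right)} = -8 + \frac{183 + P}{-793 + P}$ ($k{\left(P \right)} = -8 + \frac{P + 183}{-793 + P} = -8 + \frac{183 + P}{-793 + P}$)
$y = \frac{307427263}{38391096}$ ($y = 8 + \frac{\left(-298495\right) \frac{1}{-4798887}}{8} = 8 + \frac{\left(-298495\right) \left(- \frac{1}{4798887}\right)}{8} = 8 + \frac{1}{8} \cdot \frac{298495}{4798887} = 8 + \frac{298495}{38391096} = \frac{307427263}{38391096} \approx 8.0078$)
$y + k{\left(1875 \right)} = \frac{307427263}{38391096} + \frac{6527 - 13125}{-793 + 1875} = \frac{307427263}{38391096} + \frac{6527 - 13125}{1082} = \frac{307427263}{38391096} + \frac{1}{1082} \left(-6598\right) = \frac{307427263}{38391096} - \frac{3299}{541} = \frac{39665923579}{20769582936}$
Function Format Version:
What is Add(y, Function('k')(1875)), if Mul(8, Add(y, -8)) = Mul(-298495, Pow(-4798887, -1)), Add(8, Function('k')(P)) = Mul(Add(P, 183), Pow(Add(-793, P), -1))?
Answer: Rational(39665923579, 20769582936) ≈ 1.9098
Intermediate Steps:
Function('k')(P) = Add(-8, Mul(Pow(Add(-793, P), -1), Add(183, P))) (Function('k')(P) = Add(-8, Mul(Add(P, 183), Pow(Add(-793, P), -1))) = Add(-8, Mul(Add(183, P), Pow(Add(-793, P), -1))) = Add(-8, Mul(Pow(Add(-793, P), -1), Add(183, P))))
y = Rational(307427263, 38391096) (y = Add(8, Mul(Rational(1, 8), Mul(-298495, Pow(-4798887, -1)))) = Add(8, Mul(Rational(1, 8), Mul(-298495, Rational(-1, 4798887)))) = Add(8, Mul(Rational(1, 8), Rational(298495, 4798887))) = Add(8, Rational(298495, 38391096)) = Rational(307427263, 38391096) ≈ 8.0078)
Add(y, Function('k')(1875)) = Add(Rational(307427263, 38391096), Mul(Pow(Add(-793, 1875), -1), Add(6527, Mul(-7, 1875)))) = Add(Rational(307427263, 38391096), Mul(Pow(1082, -1), Add(6527, -13125))) = Add(Rational(307427263, 38391096), Mul(Rational(1, 1082), -6598)) = Add(Rational(307427263, 38391096), Rational(-3299, 541)) = Rational(39665923579, 20769582936)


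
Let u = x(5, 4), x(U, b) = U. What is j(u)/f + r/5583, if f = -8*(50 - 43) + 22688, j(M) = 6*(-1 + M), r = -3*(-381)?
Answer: 361144/1754923 ≈ 0.20579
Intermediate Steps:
r = 1143
u = 5
j(M) = -6 + 6*M
f = 22632 (f = -8*7 + 22688 = -56 + 22688 = 22632)
j(u)/f + r/5583 = (-6 + 6*5)/22632 + 1143/5583 = (-6 + 30)*(1/22632) + 1143*(1/5583) = 24*(1/22632) + 381/1861 = 1/943 + 381/1861 = 361144/1754923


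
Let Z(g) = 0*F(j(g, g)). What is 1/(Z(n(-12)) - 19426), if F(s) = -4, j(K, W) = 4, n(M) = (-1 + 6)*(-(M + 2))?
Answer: -1/19426 ≈ -5.1477e-5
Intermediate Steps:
n(M) = -10 - 5*M (n(M) = 5*(-(2 + M)) = 5*(-2 - M) = -10 - 5*M)
Z(g) = 0 (Z(g) = 0*(-4) = 0)
1/(Z(n(-12)) - 19426) = 1/(0 - 19426) = 1/(-19426) = -1/19426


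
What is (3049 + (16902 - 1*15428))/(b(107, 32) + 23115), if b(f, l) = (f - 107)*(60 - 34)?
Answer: 4523/23115 ≈ 0.19567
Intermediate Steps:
b(f, l) = -2782 + 26*f (b(f, l) = (-107 + f)*26 = -2782 + 26*f)
(3049 + (16902 - 1*15428))/(b(107, 32) + 23115) = (3049 + (16902 - 1*15428))/((-2782 + 26*107) + 23115) = (3049 + (16902 - 15428))/((-2782 + 2782) + 23115) = (3049 + 1474)/(0 + 23115) = 4523/23115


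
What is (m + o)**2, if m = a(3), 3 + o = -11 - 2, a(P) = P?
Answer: 169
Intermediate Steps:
o = -16 (o = -3 + (-11 - 2) = -3 - 13 = -16)
m = 3
(m + o)**2 = (3 - 16)**2 = (-13)**2 = 169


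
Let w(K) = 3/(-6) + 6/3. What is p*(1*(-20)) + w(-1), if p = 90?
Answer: -3597/2 ≈ -1798.5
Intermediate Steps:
w(K) = 3/2 (w(K) = 3*(-⅙) + 6*(⅓) = -½ + 2 = 3/2)
p*(1*(-20)) + w(-1) = 90*(1*(-20)) + 3/2 = 90*(-20) + 3/2 = -1800 + 3/2 = -3597/2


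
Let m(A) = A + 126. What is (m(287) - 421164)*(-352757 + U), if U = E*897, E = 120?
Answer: 103133222867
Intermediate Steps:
m(A) = 126 + A
U = 107640 (U = 120*897 = 107640)
(m(287) - 421164)*(-352757 + U) = ((126 + 287) - 421164)*(-352757 + 107640) = (413 - 421164)*(-245117) = -420751*(-245117) = 103133222867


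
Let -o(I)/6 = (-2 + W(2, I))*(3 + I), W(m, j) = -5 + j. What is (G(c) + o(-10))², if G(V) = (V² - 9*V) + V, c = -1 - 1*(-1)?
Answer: 509796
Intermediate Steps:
c = 0 (c = -1 + 1 = 0)
o(I) = -6*(-7 + I)*(3 + I) (o(I) = -6*(-2 + (-5 + I))*(3 + I) = -6*(-7 + I)*(3 + I))
G(V) = V² - 8*V
(G(c) + o(-10))² = (0*(-8 + 0) + (126 - 6*(-10) - 6*(-10)*(-5 - 10)))² = (0*(-8) + (126 + 60 - 6*(-10)*(-15)))² = (0 + (126 + 60 - 900))² = (0 - 714)² = (-714)² = 509796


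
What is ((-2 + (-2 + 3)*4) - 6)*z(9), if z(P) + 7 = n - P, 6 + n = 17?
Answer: 20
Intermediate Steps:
n = 11 (n = -6 + 17 = 11)
z(P) = 4 - P (z(P) = -7 + (11 - P) = 4 - P)
((-2 + (-2 + 3)*4) - 6)*z(9) = ((-2 + (-2 + 3)*4) - 6)*(4 - 1*9) = ((-2 + 1*4) - 6)*(4 - 9) = ((-2 + 4) - 6)*(-5) = (2 - 6)*(-5) = -4*(-5) = 20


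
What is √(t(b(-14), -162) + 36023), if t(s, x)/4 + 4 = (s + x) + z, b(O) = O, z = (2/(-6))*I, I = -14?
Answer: √317895/3 ≈ 187.94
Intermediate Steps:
z = 14/3 (z = (2/(-6))*(-14) = (2*(-⅙))*(-14) = -⅓*(-14) = 14/3 ≈ 4.6667)
t(s, x) = 8/3 + 4*s + 4*x (t(s, x) = -16 + 4*((s + x) + 14/3) = -16 + 4*(14/3 + s + x) = -16 + (56/3 + 4*s + 4*x) = 8/3 + 4*s + 4*x)
√(t(b(-14), -162) + 36023) = √((8/3 + 4*(-14) + 4*(-162)) + 36023) = √((8/3 - 56 - 648) + 36023) = √(-2104/3 + 36023) = √(105965/3) = √317895/3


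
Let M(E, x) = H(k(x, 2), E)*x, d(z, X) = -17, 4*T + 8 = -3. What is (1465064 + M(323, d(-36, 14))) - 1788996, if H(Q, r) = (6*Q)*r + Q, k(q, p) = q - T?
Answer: 583163/4 ≈ 1.4579e+5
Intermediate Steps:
T = -11/4 (T = -2 + (¼)*(-3) = -2 - ¾ = -11/4 ≈ -2.7500)
k(q, p) = 11/4 + q (k(q, p) = q - 1*(-11/4) = q + 11/4 = 11/4 + q)
H(Q, r) = Q + 6*Q*r (H(Q, r) = 6*Q*r + Q = Q + 6*Q*r)
M(E, x) = x*(1 + 6*E)*(11/4 + x) (M(E, x) = ((11/4 + x)*(1 + 6*E))*x = ((1 + 6*E)*(11/4 + x))*x = x*(1 + 6*E)*(11/4 + x))
(1465064 + M(323, d(-36, 14))) - 1788996 = (1465064 + (¼)*(-17)*(1 + 6*323)*(11 + 4*(-17))) - 1788996 = (1465064 + (¼)*(-17)*(1 + 1938)*(11 - 68)) - 1788996 = (1465064 + (¼)*(-17)*1939*(-57)) - 1788996 = (1465064 + 1878891/4) - 1788996 = 7739147/4 - 1788996 = 583163/4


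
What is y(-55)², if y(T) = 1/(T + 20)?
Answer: 1/1225 ≈ 0.00081633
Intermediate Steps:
y(T) = 1/(20 + T)
y(-55)² = (1/(20 - 55))² = (1/(-35))² = (-1/35)² = 1/1225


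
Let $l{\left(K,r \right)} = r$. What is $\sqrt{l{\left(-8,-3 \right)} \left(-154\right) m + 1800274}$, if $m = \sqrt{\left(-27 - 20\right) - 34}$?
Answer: $\sqrt{1800274 + 4158 i} \approx 1341.7 + 1.55 i$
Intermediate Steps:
$m = 9 i$ ($m = \sqrt{-47 - 34} = \sqrt{-81} = 9 i \approx 9.0 i$)
$\sqrt{l{\left(-8,-3 \right)} \left(-154\right) m + 1800274} = \sqrt{\left(-3\right) \left(-154\right) 9 i + 1800274} = \sqrt{462 \cdot 9 i + 1800274} = \sqrt{4158 i + 1800274} = \sqrt{1800274 + 4158 i}$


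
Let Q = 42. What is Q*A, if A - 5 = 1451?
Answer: 61152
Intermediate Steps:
A = 1456 (A = 5 + 1451 = 1456)
Q*A = 42*1456 = 61152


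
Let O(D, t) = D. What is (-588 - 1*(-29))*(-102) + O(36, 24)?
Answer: 57054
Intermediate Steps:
(-588 - 1*(-29))*(-102) + O(36, 24) = (-588 - 1*(-29))*(-102) + 36 = (-588 + 29)*(-102) + 36 = -559*(-102) + 36 = 57018 + 36 = 57054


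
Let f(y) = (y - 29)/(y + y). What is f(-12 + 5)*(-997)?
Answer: -17946/7 ≈ -2563.7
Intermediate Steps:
f(y) = (-29 + y)/(2*y) (f(y) = (-29 + y)/((2*y)) = (-29 + y)*(1/(2*y)) = (-29 + y)/(2*y))
f(-12 + 5)*(-997) = ((-29 + (-12 + 5))/(2*(-12 + 5)))*(-997) = ((1/2)*(-29 - 7)/(-7))*(-997) = ((1/2)*(-1/7)*(-36))*(-997) = (18/7)*(-997) = -17946/7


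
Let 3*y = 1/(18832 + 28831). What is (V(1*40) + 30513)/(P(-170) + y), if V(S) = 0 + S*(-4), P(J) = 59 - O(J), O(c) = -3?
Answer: 4340145117/8865319 ≈ 489.56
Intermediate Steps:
P(J) = 62 (P(J) = 59 - 1*(-3) = 59 + 3 = 62)
V(S) = -4*S (V(S) = 0 - 4*S = -4*S)
y = 1/142989 (y = 1/(3*(18832 + 28831)) = (⅓)/47663 = (⅓)*(1/47663) = 1/142989 ≈ 6.9935e-6)
(V(1*40) + 30513)/(P(-170) + y) = (-4*40 + 30513)/(62 + 1/142989) = (-4*40 + 30513)/(8865319/142989) = (-160 + 30513)*(142989/8865319) = 30353*(142989/8865319) = 4340145117/8865319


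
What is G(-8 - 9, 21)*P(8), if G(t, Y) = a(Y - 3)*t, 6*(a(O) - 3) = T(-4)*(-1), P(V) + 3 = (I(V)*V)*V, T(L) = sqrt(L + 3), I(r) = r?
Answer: -25959 + 8653*I/6 ≈ -25959.0 + 1442.2*I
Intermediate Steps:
T(L) = sqrt(3 + L)
P(V) = -3 + V**3 (P(V) = -3 + (V*V)*V = -3 + V**2*V = -3 + V**3)
a(O) = 3 - I/6 (a(O) = 3 + (sqrt(3 - 4)*(-1))/6 = 3 + (sqrt(-1)*(-1))/6 = 3 + (I*(-1))/6 = 3 + (-I)/6 = 3 - I/6)
G(t, Y) = t*(3 - I/6) (G(t, Y) = (3 - I/6)*t = t*(3 - I/6))
G(-8 - 9, 21)*P(8) = ((-8 - 9)*(18 - I)/6)*(-3 + 8**3) = ((1/6)*(-17)*(18 - I))*(-3 + 512) = (-51 + 17*I/6)*509 = -25959 + 8653*I/6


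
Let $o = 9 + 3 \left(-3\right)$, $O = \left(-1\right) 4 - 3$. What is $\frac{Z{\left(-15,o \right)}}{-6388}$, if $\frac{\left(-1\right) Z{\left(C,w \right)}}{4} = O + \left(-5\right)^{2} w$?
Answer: $- \frac{7}{1597} \approx -0.0043832$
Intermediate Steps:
$O = -7$ ($O = -4 - 3 = -7$)
$o = 0$ ($o = 9 - 9 = 0$)
$Z{\left(C,w \right)} = 28 - 100 w$ ($Z{\left(C,w \right)} = - 4 \left(-7 + \left(-5\right)^{2} w\right) = - 4 \left(-7 + 25 w\right) = 28 - 100 w$)
$\frac{Z{\left(-15,o \right)}}{-6388} = \frac{28 - 0}{-6388} = \left(28 + 0\right) \left(- \frac{1}{6388}\right) = 28 \left(- \frac{1}{6388}\right) = - \frac{7}{1597}$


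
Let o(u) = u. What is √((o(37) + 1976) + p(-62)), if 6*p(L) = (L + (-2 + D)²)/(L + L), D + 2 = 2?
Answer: √69644445/186 ≈ 44.867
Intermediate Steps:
D = 0 (D = -2 + 2 = 0)
p(L) = (4 + L)/(12*L) (p(L) = ((L + (-2 + 0)²)/(L + L))/6 = ((L + (-2)²)/((2*L)))/6 = ((L + 4)*(1/(2*L)))/6 = ((4 + L)*(1/(2*L)))/6 = ((4 + L)/(2*L))/6 = (4 + L)/(12*L))
√((o(37) + 1976) + p(-62)) = √((37 + 1976) + (1/12)*(4 - 62)/(-62)) = √(2013 + (1/12)*(-1/62)*(-58)) = √(2013 + 29/372) = √(748865/372) = √69644445/186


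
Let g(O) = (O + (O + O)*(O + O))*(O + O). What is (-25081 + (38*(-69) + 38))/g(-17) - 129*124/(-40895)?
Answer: 1750821271/1583699770 ≈ 1.1055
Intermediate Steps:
g(O) = 2*O*(O + 4*O²) (g(O) = (O + (2*O)*(2*O))*(2*O) = (O + 4*O²)*(2*O) = 2*O*(O + 4*O²))
(-25081 + (38*(-69) + 38))/g(-17) - 129*124/(-40895) = (-25081 + (38*(-69) + 38))/(((-17)²*(2 + 8*(-17)))) - 129*124/(-40895) = (-25081 + (-2622 + 38))/((289*(2 - 136))) - 15996*(-1/40895) = (-25081 - 2584)/((289*(-134))) + 15996/40895 = -27665/(-38726) + 15996/40895 = -27665*(-1/38726) + 15996/40895 = 27665/38726 + 15996/40895 = 1750821271/1583699770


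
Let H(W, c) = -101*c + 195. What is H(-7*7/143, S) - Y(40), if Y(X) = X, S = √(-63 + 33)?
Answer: 155 - 101*I*√30 ≈ 155.0 - 553.2*I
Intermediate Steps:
S = I*√30 (S = √(-30) = I*√30 ≈ 5.4772*I)
H(W, c) = 195 - 101*c
H(-7*7/143, S) - Y(40) = (195 - 101*I*√30) - 1*40 = (195 - 101*I*√30) - 40 = 155 - 101*I*√30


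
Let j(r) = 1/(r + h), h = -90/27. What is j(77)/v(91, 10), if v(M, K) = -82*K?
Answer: -3/181220 ≈ -1.6554e-5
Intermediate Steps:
h = -10/3 (h = -90*1/27 = -10/3 ≈ -3.3333)
j(r) = 1/(-10/3 + r) (j(r) = 1/(r - 10/3) = 1/(-10/3 + r))
j(77)/v(91, 10) = (3/(-10 + 3*77))/((-82*10)) = (3/(-10 + 231))/(-820) = (3/221)*(-1/820) = -3/181220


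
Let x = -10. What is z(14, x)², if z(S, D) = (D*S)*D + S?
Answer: 1999396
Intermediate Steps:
z(S, D) = S + S*D² (z(S, D) = S*D² + S = S + S*D²)
z(14, x)² = (14*(1 + (-10)²))² = (14*(1 + 100))² = (14*101)² = 1414² = 1999396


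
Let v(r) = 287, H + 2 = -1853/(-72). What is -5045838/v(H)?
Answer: -720834/41 ≈ -17581.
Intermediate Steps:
H = 1709/72 (H = -2 - 1853/(-72) = -2 - 1853*(-1/72) = -2 + 1853/72 = 1709/72 ≈ 23.736)
-5045838/v(H) = -5045838/287 = -5045838*1/287 = -720834/41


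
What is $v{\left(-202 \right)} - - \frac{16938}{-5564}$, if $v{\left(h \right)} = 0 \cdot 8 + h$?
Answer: $- \frac{570433}{2782} \approx -205.04$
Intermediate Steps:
$v{\left(h \right)} = h$ ($v{\left(h \right)} = 0 + h = h$)
$v{\left(-202 \right)} - - \frac{16938}{-5564} = -202 - - \frac{16938}{-5564} = -202 - \left(-16938\right) \left(- \frac{1}{5564}\right) = -202 - \frac{8469}{2782} = - \frac{570433}{2782}$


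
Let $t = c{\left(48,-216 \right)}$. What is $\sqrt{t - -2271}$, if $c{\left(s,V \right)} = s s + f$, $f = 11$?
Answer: $\sqrt{4586} \approx 67.72$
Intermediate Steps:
$c{\left(s,V \right)} = 11 + s^{2}$ ($c{\left(s,V \right)} = s s + 11 = s^{2} + 11 = 11 + s^{2}$)
$t = 2315$ ($t = 11 + 48^{2} = 11 + 2304 = 2315$)
$\sqrt{t - -2271} = \sqrt{2315 - -2271} = \sqrt{2315 + \left(-23 + 2294\right)} = \sqrt{2315 + 2271} = \sqrt{4586}$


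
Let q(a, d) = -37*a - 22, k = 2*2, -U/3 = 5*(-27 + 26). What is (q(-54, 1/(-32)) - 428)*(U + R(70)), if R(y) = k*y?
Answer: 456660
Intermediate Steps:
U = 15 (U = -15*(-27 + 26) = -15*(-1) = -3*(-5) = 15)
k = 4
q(a, d) = -22 - 37*a
R(y) = 4*y
(q(-54, 1/(-32)) - 428)*(U + R(70)) = ((-22 - 37*(-54)) - 428)*(15 + 4*70) = ((-22 + 1998) - 428)*(15 + 280) = (1976 - 428)*295 = 1548*295 = 456660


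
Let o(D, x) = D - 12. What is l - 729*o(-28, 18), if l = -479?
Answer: 28681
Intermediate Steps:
o(D, x) = -12 + D
l - 729*o(-28, 18) = -479 - 729*(-12 - 28) = -479 - 729*(-40) = -479 + 29160 = 28681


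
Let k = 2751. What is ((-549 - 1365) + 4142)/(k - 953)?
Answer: 1114/899 ≈ 1.2392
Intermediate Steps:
((-549 - 1365) + 4142)/(k - 953) = ((-549 - 1365) + 4142)/(2751 - 953) = (-1914 + 4142)/1798 = 2228*(1/1798) = 1114/899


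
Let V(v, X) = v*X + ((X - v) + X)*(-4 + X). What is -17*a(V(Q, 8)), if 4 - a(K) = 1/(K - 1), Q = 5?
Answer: -5627/83 ≈ -67.795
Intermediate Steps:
V(v, X) = X*v + (-4 + X)*(-v + 2*X) (V(v, X) = X*v + (-v + 2*X)*(-4 + X) = X*v + (-4 + X)*(-v + 2*X))
a(K) = 4 - 1/(-1 + K) (a(K) = 4 - 1/(K - 1) = 4 - 1/(-1 + K))
-17*a(V(Q, 8)) = -17*(-5 + 4*(-8*8 + 2*8**2 + 4*5))/(-1 + (-8*8 + 2*8**2 + 4*5)) = -17*(-5 + 4*(-64 + 2*64 + 20))/(-1 + (-64 + 2*64 + 20)) = -17*(-5 + 4*(-64 + 128 + 20))/(-1 + (-64 + 128 + 20)) = -17*(-5 + 4*84)/(-1 + 84) = -17*(-5 + 336)/83 = -17*331/83 = -5627/83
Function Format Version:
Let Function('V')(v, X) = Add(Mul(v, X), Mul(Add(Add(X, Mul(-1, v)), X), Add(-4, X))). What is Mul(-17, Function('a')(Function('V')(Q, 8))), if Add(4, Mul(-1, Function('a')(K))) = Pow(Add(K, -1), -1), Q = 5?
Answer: Rational(-5627, 83) ≈ -67.795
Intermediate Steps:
Function('V')(v, X) = Add(Mul(X, v), Mul(Add(-4, X), Add(Mul(-1, v), Mul(2, X)))) (Function('V')(v, X) = Add(Mul(X, v), Mul(Add(Mul(-1, v), Mul(2, X)), Add(-4, X))) = Add(Mul(X, v), Mul(Add(-4, X), Add(Mul(-1, v), Mul(2, X)))))
Function('a')(K) = Add(4, Mul(-1, Pow(Add(-1, K), -1))) (Function('a')(K) = Add(4, Mul(-1, Pow(Add(K, -1), -1))) = Add(4, Mul(-1, Pow(Add(-1, K), -1))))
Mul(-17, Function('a')(Function('V')(Q, 8))) = Mul(-17, Mul(Pow(Add(-1, Add(Mul(-8, 8), Mul(2, Pow(8, 2)), Mul(4, 5))), -1), Add(-5, Mul(4, Add(Mul(-8, 8), Mul(2, Pow(8, 2)), Mul(4, 5)))))) = Mul(-17, Mul(Pow(Add(-1, Add(-64, Mul(2, 64), 20)), -1), Add(-5, Mul(4, Add(-64, Mul(2, 64), 20))))) = Mul(-17, Mul(Pow(Add(-1, Add(-64, 128, 20)), -1), Add(-5, Mul(4, Add(-64, 128, 20))))) = Mul(-17, Mul(Pow(Add(-1, 84), -1), Add(-5, Mul(4, 84)))) = Mul(-17, Mul(Pow(83, -1), Add(-5, 336))) = Mul(-17, Mul(Rational(1, 83), 331)) = Mul(-17, Rational(331, 83)) = Rational(-5627, 83)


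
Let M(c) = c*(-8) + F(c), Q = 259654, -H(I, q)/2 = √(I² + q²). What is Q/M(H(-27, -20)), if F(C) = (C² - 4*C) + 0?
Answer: 129827/2186 - 389481*√1129/1233997 ≈ 48.785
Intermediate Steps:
F(C) = C² - 4*C
H(I, q) = -2*√(I² + q²)
M(c) = -8*c + c*(-4 + c) (M(c) = c*(-8) + c*(-4 + c) = -8*c + c*(-4 + c))
Q/M(H(-27, -20)) = 259654/(((-2*√((-27)² + (-20)²))*(-12 - 2*√((-27)² + (-20)²)))) = 259654/(((-2*√(729 + 400))*(-12 - 2*√(729 + 400)))) = 259654/(((-2*√1129)*(-12 - 2*√1129))) = 259654/((-2*√1129*(-12 - 2*√1129))) = 259654*(-√1129/(2258*(-12 - 2*√1129))) = -129827*√1129/(1129*(-12 - 2*√1129))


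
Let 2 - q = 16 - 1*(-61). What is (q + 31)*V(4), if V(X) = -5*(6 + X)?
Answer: 2200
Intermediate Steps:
V(X) = -30 - 5*X
q = -75 (q = 2 - (16 - 1*(-61)) = 2 - (16 + 61) = 2 - 1*77 = 2 - 77 = -75)
(q + 31)*V(4) = (-75 + 31)*(-30 - 5*4) = -44*(-30 - 20) = -44*(-50) = 2200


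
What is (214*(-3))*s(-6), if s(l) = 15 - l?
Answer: -13482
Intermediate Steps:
(214*(-3))*s(-6) = (214*(-3))*(15 - 1*(-6)) = -642*(15 + 6) = -642*21 = -13482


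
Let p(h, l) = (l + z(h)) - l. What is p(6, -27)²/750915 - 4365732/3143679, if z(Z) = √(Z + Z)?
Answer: -4730528024/3406400745 ≈ -1.3887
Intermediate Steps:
z(Z) = √2*√Z (z(Z) = √(2*Z) = √2*√Z)
p(h, l) = √2*√h (p(h, l) = (l + √2*√h) - l = √2*√h)
p(6, -27)²/750915 - 4365732/3143679 = (√2*√6)²/750915 - 4365732/3143679 = (2*√3)²*(1/750915) - 4365732*1/3143679 = 12*(1/750915) - 207892/149699 = 4/250305 - 207892/149699 = -4730528024/3406400745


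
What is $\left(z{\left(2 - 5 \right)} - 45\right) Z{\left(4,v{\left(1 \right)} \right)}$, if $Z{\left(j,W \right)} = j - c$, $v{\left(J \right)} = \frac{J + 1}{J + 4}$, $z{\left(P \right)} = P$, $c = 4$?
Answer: $0$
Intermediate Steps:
$v{\left(J \right)} = \frac{1 + J}{4 + J}$
$Z{\left(j,W \right)} = -4 + j$ ($Z{\left(j,W \right)} = j - 4 = -4 + j$)
$\left(z{\left(2 - 5 \right)} - 45\right) Z{\left(4,v{\left(1 \right)} \right)} = \left(\left(2 - 5\right) - 45\right) \left(-4 + 4\right) = \left(-3 - 45\right) 0 = \left(-48\right) 0 = 0$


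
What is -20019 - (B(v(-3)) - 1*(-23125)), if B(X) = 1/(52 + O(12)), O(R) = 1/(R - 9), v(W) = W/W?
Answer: -6773611/157 ≈ -43144.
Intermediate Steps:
v(W) = 1
O(R) = 1/(-9 + R)
B(X) = 3/157 (B(X) = 1/(52 + 1/(-9 + 12)) = 1/(52 + 1/3) = 1/(52 + ⅓) = 1/(157/3) = 3/157)
-20019 - (B(v(-3)) - 1*(-23125)) = -20019 - (3/157 - 1*(-23125)) = -20019 - (3/157 + 23125) = -20019 - 1*3630628/157 = -20019 - 3630628/157 = -6773611/157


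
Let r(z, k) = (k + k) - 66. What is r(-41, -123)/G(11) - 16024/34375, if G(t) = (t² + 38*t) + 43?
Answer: -3341828/3334375 ≈ -1.0022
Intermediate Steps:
G(t) = 43 + t² + 38*t
r(z, k) = -66 + 2*k (r(z, k) = 2*k - 66 = -66 + 2*k)
r(-41, -123)/G(11) - 16024/34375 = (-66 + 2*(-123))/(43 + 11² + 38*11) - 16024/34375 = (-66 - 246)/(43 + 121 + 418) - 16024*1/34375 = -312/582 - 16024/34375 = -312*1/582 - 16024/34375 = -52/97 - 16024/34375 = -3341828/3334375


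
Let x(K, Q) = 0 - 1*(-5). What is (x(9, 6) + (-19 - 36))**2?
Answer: 2500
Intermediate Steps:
x(K, Q) = 5 (x(K, Q) = 0 + 5 = 5)
(x(9, 6) + (-19 - 36))**2 = (5 + (-19 - 36))**2 = (5 - 55)**2 = (-50)**2 = 2500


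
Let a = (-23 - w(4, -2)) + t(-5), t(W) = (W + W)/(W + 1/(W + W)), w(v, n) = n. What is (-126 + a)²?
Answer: 54715609/2601 ≈ 21036.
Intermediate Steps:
t(W) = 2*W/(W + 1/(2*W)) (t(W) = (2*W)/(W + 1/(2*W)) = 2*W/(W + 1/(2*W)))
a = -971/51 (a = (-23 - 1*(-2)) + 4*(-5)²/(1 + 2*(-5)²) = (-23 + 2) + 4*25/(1 + 2*25) = -21 + 4*25/(1 + 50) = -21 + 4*25/51 = -21 + 4*25*(1/51) = -21 + 100/51 = -971/51 ≈ -19.039)
(-126 + a)² = (-126 - 971/51)² = (-7397/51)² = 54715609/2601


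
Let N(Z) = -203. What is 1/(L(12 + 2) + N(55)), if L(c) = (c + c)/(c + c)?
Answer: -1/202 ≈ -0.0049505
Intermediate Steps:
L(c) = 1 (L(c) = (2*c)/((2*c)) = (2*c)*(1/(2*c)) = 1)
1/(L(12 + 2) + N(55)) = 1/(1 - 203) = 1/(-202) = -1/202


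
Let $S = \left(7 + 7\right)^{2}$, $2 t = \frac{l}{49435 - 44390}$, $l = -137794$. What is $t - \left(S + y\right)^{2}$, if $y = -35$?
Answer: $- \frac{130840342}{5045} \approx -25935.0$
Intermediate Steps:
$t = - \frac{68897}{5045}$ ($t = \frac{\left(-137794\right) \frac{1}{49435 - 44390}}{2} = \frac{\left(-137794\right) \frac{1}{5045}}{2} = \frac{1}{2} \left(- \frac{137794}{5045}\right) = - \frac{68897}{5045} \approx -13.656$)
$S = 196$ ($S = 14^{2} = 196$)
$t - \left(S + y\right)^{2} = - \frac{68897}{5045} - \left(196 - 35\right)^{2} = - \frac{68897}{5045} - 161^{2} = - \frac{68897}{5045} - 25921 = - \frac{130840342}{5045}$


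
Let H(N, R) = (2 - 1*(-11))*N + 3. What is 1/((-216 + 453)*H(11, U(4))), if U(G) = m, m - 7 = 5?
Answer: 1/34602 ≈ 2.8900e-5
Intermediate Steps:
m = 12 (m = 7 + 5 = 12)
U(G) = 12
H(N, R) = 3 + 13*N (H(N, R) = (2 + 11)*N + 3 = 13*N + 3 = 3 + 13*N)
1/((-216 + 453)*H(11, U(4))) = 1/((-216 + 453)*(3 + 13*11)) = 1/(237*(3 + 143)) = 1/(237*146) = 1/34602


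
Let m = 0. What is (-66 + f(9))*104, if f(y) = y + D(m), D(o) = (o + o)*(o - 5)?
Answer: -5928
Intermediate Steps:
D(o) = 2*o*(-5 + o) (D(o) = (2*o)*(-5 + o) = 2*o*(-5 + o))
f(y) = y (f(y) = y + 2*0*(-5 + 0) = y + 2*0*(-5) = y + 0 = y)
(-66 + f(9))*104 = (-66 + 9)*104 = -57*104 = -5928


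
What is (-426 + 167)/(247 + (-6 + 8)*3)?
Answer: -259/253 ≈ -1.0237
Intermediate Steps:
(-426 + 167)/(247 + (-6 + 8)*3) = -259/(247 + 2*3) = -259/(247 + 6) = -259/253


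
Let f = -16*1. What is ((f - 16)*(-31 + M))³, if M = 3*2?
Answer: 512000000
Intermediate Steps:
f = -16
M = 6
((f - 16)*(-31 + M))³ = ((-16 - 16)*(-31 + 6))³ = (-32*(-25))³ = 800³ = 512000000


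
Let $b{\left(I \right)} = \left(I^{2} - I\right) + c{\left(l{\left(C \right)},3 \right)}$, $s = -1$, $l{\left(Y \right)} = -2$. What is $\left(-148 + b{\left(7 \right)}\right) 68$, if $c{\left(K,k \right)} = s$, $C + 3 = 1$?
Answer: $-7276$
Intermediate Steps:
$C = -2$ ($C = -3 + 1 = -2$)
$c{\left(K,k \right)} = -1$
$b{\left(I \right)} = -1 + I^{2} - I$ ($b{\left(I \right)} = \left(I^{2} - I\right) - 1 = -1 + I^{2} - I$)
$\left(-148 + b{\left(7 \right)}\right) 68 = \left(-148 - \left(8 - 49\right)\right) 68 = \left(-148 - -41\right) 68 = \left(-148 + 41\right) 68 = \left(-107\right) 68 = -7276$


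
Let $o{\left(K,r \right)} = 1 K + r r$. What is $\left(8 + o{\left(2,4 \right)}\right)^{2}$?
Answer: $676$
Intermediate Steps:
$o{\left(K,r \right)} = K + r^{2}$
$\left(8 + o{\left(2,4 \right)}\right)^{2} = \left(8 + \left(2 + 4^{2}\right)\right)^{2} = \left(8 + \left(2 + 16\right)\right)^{2} = \left(8 + 18\right)^{2} = 26^{2} = 676$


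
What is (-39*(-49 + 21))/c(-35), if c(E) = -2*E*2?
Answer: 39/5 ≈ 7.8000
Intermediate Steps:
c(E) = -4*E
(-39*(-49 + 21))/c(-35) = (-39*(-49 + 21))/((-4*(-35))) = -39*(-28)/140 = 1092*(1/140) = 39/5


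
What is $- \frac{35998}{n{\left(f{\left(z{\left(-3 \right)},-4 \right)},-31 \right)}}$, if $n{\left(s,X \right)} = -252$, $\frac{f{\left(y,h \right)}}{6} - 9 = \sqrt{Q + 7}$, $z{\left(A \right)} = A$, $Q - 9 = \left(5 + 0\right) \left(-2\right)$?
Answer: $\frac{17999}{126} \approx 142.85$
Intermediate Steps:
$Q = -1$ ($Q = 9 + \left(5 + 0\right) \left(-2\right) = 9 + 5 \left(-2\right) = 9 - 10 = -1$)
$f{\left(y,h \right)} = 54 + 6 \sqrt{6}$ ($f{\left(y,h \right)} = 54 + 6 \sqrt{-1 + 7} = 54 + 6 \sqrt{6}$)
$- \frac{35998}{n{\left(f{\left(z{\left(-3 \right)},-4 \right)},-31 \right)}} = - \frac{35998}{-252} = \left(-35998\right) \left(- \frac{1}{252}\right) = \frac{17999}{126}$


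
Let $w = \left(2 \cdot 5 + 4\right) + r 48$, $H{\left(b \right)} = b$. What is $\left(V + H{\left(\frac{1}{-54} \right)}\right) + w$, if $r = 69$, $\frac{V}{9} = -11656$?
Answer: $- \frac{5485213}{54} \approx -1.0158 \cdot 10^{5}$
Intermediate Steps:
$V = -104904$ ($V = 9 \left(-11656\right) = -104904$)
$w = 3326$ ($w = \left(2 \cdot 5 + 4\right) + 69 \cdot 48 = \left(10 + 4\right) + 3312 = 14 + 3312 = 3326$)
$\left(V + H{\left(\frac{1}{-54} \right)}\right) + w = \left(-104904 + \frac{1}{-54}\right) + 3326 = \left(-104904 - \frac{1}{54}\right) + 3326 = - \frac{5664817}{54} + 3326 = - \frac{5485213}{54}$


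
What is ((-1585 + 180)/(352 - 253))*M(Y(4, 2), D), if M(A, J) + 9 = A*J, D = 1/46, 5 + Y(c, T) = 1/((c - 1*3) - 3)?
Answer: 1178795/9108 ≈ 129.42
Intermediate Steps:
Y(c, T) = -5 + 1/(-6 + c) (Y(c, T) = -5 + 1/((c - 1*3) - 3) = -5 + 1/((c - 3) - 3) = -5 + 1/((-3 + c) - 3) = -5 + 1/(-6 + c))
D = 1/46 ≈ 0.021739
M(A, J) = -9 + A*J
((-1585 + 180)/(352 - 253))*M(Y(4, 2), D) = ((-1585 + 180)/(352 - 253))*(-9 + ((31 - 5*4)/(-6 + 4))*(1/46)) = (-1405/99)*(-9 + ((31 - 20)/(-2))*(1/46)) = (-1405*1/99)*(-9 - ½*11*(1/46)) = -1405*(-9 - 11/2*1/46)/99 = -1405*(-9 - 11/92)/99 = -1405/99*(-839/92) = 1178795/9108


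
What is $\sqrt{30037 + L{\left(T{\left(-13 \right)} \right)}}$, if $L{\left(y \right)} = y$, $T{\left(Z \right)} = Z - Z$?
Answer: $7 \sqrt{613} \approx 173.31$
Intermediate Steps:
$T{\left(Z \right)} = 0$
$\sqrt{30037 + L{\left(T{\left(-13 \right)} \right)}} = \sqrt{30037 + 0} = \sqrt{30037} = 7 \sqrt{613}$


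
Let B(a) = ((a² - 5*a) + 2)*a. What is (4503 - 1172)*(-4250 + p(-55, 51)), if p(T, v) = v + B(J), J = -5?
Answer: -14852929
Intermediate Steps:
B(a) = a*(2 + a² - 5*a) (B(a) = (2 + a² - 5*a)*a = a*(2 + a² - 5*a))
p(T, v) = -260 + v (p(T, v) = v - 5*(2 + (-5)² - 5*(-5)) = v - 5*(2 + 25 + 25) = v - 5*52 = v - 260 = -260 + v)
(4503 - 1172)*(-4250 + p(-55, 51)) = (4503 - 1172)*(-4250 + (-260 + 51)) = 3331*(-4250 - 209) = 3331*(-4459) = -14852929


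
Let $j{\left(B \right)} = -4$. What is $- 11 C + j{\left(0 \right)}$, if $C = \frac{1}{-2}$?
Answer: $\frac{3}{2} \approx 1.5$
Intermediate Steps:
$C = - \frac{1}{2} \approx -0.5$
$- 11 C + j{\left(0 \right)} = \left(-11\right) \left(- \frac{1}{2}\right) - 4 = \frac{11}{2} - 4 = \frac{3}{2}$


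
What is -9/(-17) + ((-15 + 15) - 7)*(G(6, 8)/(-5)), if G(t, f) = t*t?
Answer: 4329/85 ≈ 50.929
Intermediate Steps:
G(t, f) = t**2
-9/(-17) + ((-15 + 15) - 7)*(G(6, 8)/(-5)) = -9/(-17) + ((-15 + 15) - 7)*(6**2/(-5)) = -9*(-1/17) + (0 - 7)*(36*(-1/5)) = 9/17 - 7*(-36/5) = 9/17 + 252/5 = 4329/85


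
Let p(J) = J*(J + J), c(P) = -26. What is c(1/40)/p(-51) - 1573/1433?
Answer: -4110002/3727233 ≈ -1.1027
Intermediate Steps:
p(J) = 2*J² (p(J) = J*(2*J) = 2*J²)
c(1/40)/p(-51) - 1573/1433 = -26/(2*(-51)²) - 1573/1433 = -26/(2*2601) - 1573*1/1433 = -26/5202 - 1573/1433 = -26*1/5202 - 1573/1433 = -13/2601 - 1573/1433 = -4110002/3727233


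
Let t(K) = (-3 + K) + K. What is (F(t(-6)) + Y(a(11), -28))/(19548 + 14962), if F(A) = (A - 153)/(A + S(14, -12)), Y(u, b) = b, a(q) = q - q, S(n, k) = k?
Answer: -14/22185 ≈ -0.00063106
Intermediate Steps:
a(q) = 0
t(K) = -3 + 2*K
F(A) = (-153 + A)/(-12 + A) (F(A) = (A - 153)/(A - 12) = (-153 + A)/(-12 + A))
(F(t(-6)) + Y(a(11), -28))/(19548 + 14962) = ((-153 + (-3 + 2*(-6)))/(-12 + (-3 + 2*(-6))) - 28)/(19548 + 14962) = ((-153 + (-3 - 12))/(-12 + (-3 - 12)) - 28)/34510 = ((-153 - 15)/(-12 - 15) - 28)*(1/34510) = (-168/(-27) - 28)*(1/34510) = (-1/27*(-168) - 28)*(1/34510) = (56/9 - 28)*(1/34510) = -196/9*1/34510 = -14/22185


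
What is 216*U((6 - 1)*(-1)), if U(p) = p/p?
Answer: 216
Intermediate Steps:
U(p) = 1
216*U((6 - 1)*(-1)) = 216*1 = 216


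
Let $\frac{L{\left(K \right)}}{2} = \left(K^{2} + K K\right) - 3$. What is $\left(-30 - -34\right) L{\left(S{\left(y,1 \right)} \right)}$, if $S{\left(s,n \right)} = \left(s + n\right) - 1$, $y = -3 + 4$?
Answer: $-8$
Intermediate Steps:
$y = 1$
$S{\left(s,n \right)} = -1 + n + s$ ($S{\left(s,n \right)} = \left(n + s\right) - 1 = -1 + n + s$)
$L{\left(K \right)} = -6 + 4 K^{2}$ ($L{\left(K \right)} = 2 \left(\left(K^{2} + K K\right) - 3\right) = 2 \left(\left(K^{2} + K^{2}\right) - 3\right) = 2 \left(2 K^{2} - 3\right) = 2 \left(-3 + 2 K^{2}\right) = -6 + 4 K^{2}$)
$\left(-30 - -34\right) L{\left(S{\left(y,1 \right)} \right)} = \left(-30 - -34\right) \left(-6 + 4 \left(-1 + 1 + 1\right)^{2}\right) = \left(-30 + 34\right) \left(-6 + 4 \cdot 1^{2}\right) = 4 \left(-6 + 4 \cdot 1\right) = 4 \left(-6 + 4\right) = 4 \left(-2\right) = -8$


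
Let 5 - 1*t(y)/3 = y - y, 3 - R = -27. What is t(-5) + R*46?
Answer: 1395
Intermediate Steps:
R = 30 (R = 3 - 1*(-27) = 3 + 27 = 30)
t(y) = 15 (t(y) = 15 - 3*(y - y) = 15 - 3*0 = 15 + 0 = 15)
t(-5) + R*46 = 15 + 30*46 = 15 + 1380 = 1395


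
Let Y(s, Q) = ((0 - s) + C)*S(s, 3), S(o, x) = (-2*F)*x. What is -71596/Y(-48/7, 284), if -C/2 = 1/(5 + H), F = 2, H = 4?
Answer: 375879/418 ≈ 899.23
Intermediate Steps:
S(o, x) = -4*x (S(o, x) = (-2*2)*x = -4*x)
C = -2/9 (C = -2/(5 + 4) = -2/9 ≈ -0.22222)
Y(s, Q) = 8/3 + 12*s (Y(s, Q) = ((0 - s) - 2/9)*(-4*3) = (-s - 2/9)*(-12) = (-2/9 - s)*(-12) = 8/3 + 12*s)
-71596/Y(-48/7, 284) = -71596/(8/3 + 12*(-48/7)) = -71596/(8/3 - 576/7) = -71596/(-1672/21) = -71596*(-21/1672) = 375879/418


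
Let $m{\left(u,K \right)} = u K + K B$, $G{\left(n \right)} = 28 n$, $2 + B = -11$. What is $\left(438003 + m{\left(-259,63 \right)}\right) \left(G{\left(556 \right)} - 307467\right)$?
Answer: $-122850656433$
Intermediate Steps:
$B = -13$ ($B = -2 - 11 = -13$)
$m{\left(u,K \right)} = - 13 K + K u$ ($m{\left(u,K \right)} = u K + K \left(-13\right) = K u - 13 K = - 13 K + K u$)
$\left(438003 + m{\left(-259,63 \right)}\right) \left(G{\left(556 \right)} - 307467\right) = \left(438003 + 63 \left(-13 - 259\right)\right) \left(28 \cdot 556 - 307467\right) = \left(438003 + 63 \left(-272\right)\right) \left(15568 - 307467\right) = \left(438003 - 17136\right) \left(-291899\right) = 420867 \left(-291899\right) = -122850656433$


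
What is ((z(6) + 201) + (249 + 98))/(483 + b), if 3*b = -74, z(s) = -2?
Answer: 1638/1375 ≈ 1.1913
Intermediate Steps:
b = -74/3 (b = (⅓)*(-74) = -74/3 ≈ -24.667)
((z(6) + 201) + (249 + 98))/(483 + b) = ((-2 + 201) + (249 + 98))/(483 - 74/3) = (199 + 347)/(1375/3) = 546*(3/1375) = 1638/1375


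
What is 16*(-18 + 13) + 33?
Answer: -47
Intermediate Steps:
16*(-18 + 13) + 33 = 16*(-5) + 33 = -80 + 33 = -47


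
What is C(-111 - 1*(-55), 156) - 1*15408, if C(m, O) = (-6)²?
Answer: -15372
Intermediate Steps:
C(m, O) = 36
C(-111 - 1*(-55), 156) - 1*15408 = 36 - 1*15408 = 36 - 15408 = -15372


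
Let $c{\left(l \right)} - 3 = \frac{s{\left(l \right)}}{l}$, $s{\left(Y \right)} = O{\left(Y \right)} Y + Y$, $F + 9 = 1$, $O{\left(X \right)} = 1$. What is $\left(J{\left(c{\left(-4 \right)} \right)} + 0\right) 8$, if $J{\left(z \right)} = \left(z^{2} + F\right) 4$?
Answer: $544$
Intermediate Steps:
$F = -8$ ($F = -9 + 1 = -8$)
$s{\left(Y \right)} = 2 Y$ ($s{\left(Y \right)} = 1 Y + Y = Y + Y = 2 Y$)
$c{\left(l \right)} = 5$ ($c{\left(l \right)} = 3 + \frac{2 l}{l} = 3 + 2 = 5$)
$J{\left(z \right)} = -32 + 4 z^{2}$ ($J{\left(z \right)} = \left(z^{2} - 8\right) 4 = \left(-8 + z^{2}\right) 4 = -32 + 4 z^{2}$)
$\left(J{\left(c{\left(-4 \right)} \right)} + 0\right) 8 = \left(\left(-32 + 4 \cdot 5^{2}\right) + 0\right) 8 = \left(\left(-32 + 4 \cdot 25\right) + 0\right) 8 = \left(\left(-32 + 100\right) + 0\right) 8 = \left(68 + 0\right) 8 = 68 \cdot 8 = 544$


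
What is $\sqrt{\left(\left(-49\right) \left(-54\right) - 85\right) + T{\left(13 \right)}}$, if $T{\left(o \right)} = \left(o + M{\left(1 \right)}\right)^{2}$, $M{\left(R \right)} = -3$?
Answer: $\sqrt{2661} \approx 51.585$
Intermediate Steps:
$T{\left(o \right)} = \left(-3 + o\right)^{2}$ ($T{\left(o \right)} = \left(o - 3\right)^{2} = \left(-3 + o\right)^{2}$)
$\sqrt{\left(\left(-49\right) \left(-54\right) - 85\right) + T{\left(13 \right)}} = \sqrt{\left(\left(-49\right) \left(-54\right) - 85\right) + \left(-3 + 13\right)^{2}} = \sqrt{\left(2646 - 85\right) + 10^{2}} = \sqrt{2561 + 100} = \sqrt{2661}$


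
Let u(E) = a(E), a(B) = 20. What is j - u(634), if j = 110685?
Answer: 110665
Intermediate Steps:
u(E) = 20
j - u(634) = 110685 - 1*20 = 110685 - 20 = 110665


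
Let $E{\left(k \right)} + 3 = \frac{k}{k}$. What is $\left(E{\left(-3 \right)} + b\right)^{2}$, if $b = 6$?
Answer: $16$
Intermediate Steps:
$E{\left(k \right)} = -2$ ($E{\left(k \right)} = -3 + \frac{k}{k} = -3 + 1 = -2$)
$\left(E{\left(-3 \right)} + b\right)^{2} = \left(-2 + 6\right)^{2} = 4^{2} = 16$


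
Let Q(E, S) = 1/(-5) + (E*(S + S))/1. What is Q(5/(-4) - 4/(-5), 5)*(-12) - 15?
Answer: 207/5 ≈ 41.400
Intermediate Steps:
Q(E, S) = -⅕ + 2*E*S (Q(E, S) = 1*(-⅕) + (E*(2*S))*1 = -⅕ + (2*E*S)*1 = -⅕ + 2*E*S)
Q(5/(-4) - 4/(-5), 5)*(-12) - 15 = (-⅕ + 2*(5/(-4) - 4/(-5))*5)*(-12) - 15 = (-⅕ + 2*(5*(-¼) - 4*(-⅕))*5)*(-12) - 15 = (-⅕ + 2*(-5/4 + ⅘)*5)*(-12) - 15 = (-⅕ + 2*(-9/20)*5)*(-12) - 15 = (-⅕ - 9/2)*(-12) - 15 = -47/10*(-12) - 15 = 282/5 - 15 = 207/5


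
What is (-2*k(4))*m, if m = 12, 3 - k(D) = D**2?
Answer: 312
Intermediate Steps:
k(D) = 3 - D**2
(-2*k(4))*m = -2*(3 - 1*4**2)*12 = -2*(3 - 1*16)*12 = -2*(3 - 16)*12 = -2*(-13)*12 = 26*12 = 312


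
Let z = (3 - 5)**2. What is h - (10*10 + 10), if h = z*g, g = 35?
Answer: 30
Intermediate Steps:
z = 4 (z = (-2)**2 = 4)
h = 140 (h = 4*35 = 140)
h - (10*10 + 10) = 140 - (10*10 + 10) = 140 - (100 + 10) = 140 - 1*110 = 140 - 110 = 30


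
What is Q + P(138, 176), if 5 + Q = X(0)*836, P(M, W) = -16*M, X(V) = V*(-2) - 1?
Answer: -3049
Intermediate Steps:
X(V) = -1 - 2*V (X(V) = -2*V - 1 = -1 - 2*V)
Q = -841 (Q = -5 + (-1 - 2*0)*836 = -5 + (-1 + 0)*836 = -5 - 1*836 = -5 - 836 = -841)
Q + P(138, 176) = -841 - 16*138 = -841 - 2208 = -3049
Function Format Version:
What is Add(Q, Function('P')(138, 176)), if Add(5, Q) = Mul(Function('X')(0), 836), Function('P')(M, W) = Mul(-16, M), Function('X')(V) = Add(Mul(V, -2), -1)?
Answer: -3049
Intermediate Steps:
Function('X')(V) = Add(-1, Mul(-2, V)) (Function('X')(V) = Add(Mul(-2, V), -1) = Add(-1, Mul(-2, V)))
Q = -841 (Q = Add(-5, Mul(Add(-1, Mul(-2, 0)), 836)) = Add(-5, Mul(Add(-1, 0), 836)) = Add(-5, Mul(-1, 836)) = Add(-5, -836) = -841)
Add(Q, Function('P')(138, 176)) = Add(-841, Mul(-16, 138)) = Add(-841, -2208) = -3049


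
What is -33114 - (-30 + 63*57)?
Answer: -36675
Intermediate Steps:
-33114 - (-30 + 63*57) = -33114 - (-30 + 3591) = -33114 - 1*3561 = -33114 - 3561 = -36675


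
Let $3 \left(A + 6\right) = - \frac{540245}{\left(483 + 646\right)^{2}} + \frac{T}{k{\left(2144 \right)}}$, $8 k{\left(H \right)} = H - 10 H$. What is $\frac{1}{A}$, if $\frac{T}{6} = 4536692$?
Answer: $- \frac{768608523}{2896047054169} \approx -0.0002654$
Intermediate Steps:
$k{\left(H \right)} = - \frac{9 H}{8}$ ($k{\left(H \right)} = \frac{H - 10 H}{8} = \frac{\left(-9\right) H}{8} = - \frac{9 H}{8}$)
$T = 27220152$ ($T = 6 \cdot 4536692 = 27220152$)
$A = - \frac{2896047054169}{768608523}$ ($A = -6 + \frac{- \frac{540245}{\left(483 + 646\right)^{2}} + \frac{27220152}{\left(- \frac{9}{8}\right) 2144}}{3} = -6 + \frac{- \frac{540245}{1129^{2}} + \frac{27220152}{-2412}}{3} = -6 + \frac{- \frac{540245}{1274641} + 27220152 \left(- \frac{1}{2412}\right)}{3} = -6 + \frac{\left(-540245\right) \frac{1}{1274641} - \frac{2268346}{201}}{3} = -6 + \frac{- \frac{540245}{1274641} - \frac{2268346}{201}}{3} = -6 + \frac{1}{3} \left(- \frac{2891435403031}{256202841}\right) = -6 - \frac{2891435403031}{768608523} = - \frac{2896047054169}{768608523} \approx -3767.9$)
$\frac{1}{A} = \frac{1}{- \frac{2896047054169}{768608523}} = - \frac{768608523}{2896047054169}$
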